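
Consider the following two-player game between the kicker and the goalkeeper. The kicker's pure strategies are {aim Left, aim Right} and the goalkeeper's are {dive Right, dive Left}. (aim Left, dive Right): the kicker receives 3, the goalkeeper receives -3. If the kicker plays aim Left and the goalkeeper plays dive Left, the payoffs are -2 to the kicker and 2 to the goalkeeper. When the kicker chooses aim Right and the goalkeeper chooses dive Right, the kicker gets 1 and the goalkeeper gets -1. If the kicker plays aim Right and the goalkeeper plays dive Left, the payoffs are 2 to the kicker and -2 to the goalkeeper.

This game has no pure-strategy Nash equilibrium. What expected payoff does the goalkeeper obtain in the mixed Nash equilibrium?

-4/3

In a mixed equilibrium the goalkeeper is indifferent between dive Right and dive Left; this condition fixes p.
  the goalkeeper's expected payoff from dive Right: p·(-3) + (1−p)·(-1) = -2p - 1
  the goalkeeper's expected payoff from dive Left: p·2 + (1−p)·(-2) = 4p - 2
  -2p - 1 = 4p - 2  ⇒  -6p = -1  ⇒  p = 1/6.
At equilibrium the goalkeeper is indifferent across columns, so the goalkeeper's payoff equals the payoff from dive Right: (1/6)·(-3) + (5/6)·(-1) = -4/3.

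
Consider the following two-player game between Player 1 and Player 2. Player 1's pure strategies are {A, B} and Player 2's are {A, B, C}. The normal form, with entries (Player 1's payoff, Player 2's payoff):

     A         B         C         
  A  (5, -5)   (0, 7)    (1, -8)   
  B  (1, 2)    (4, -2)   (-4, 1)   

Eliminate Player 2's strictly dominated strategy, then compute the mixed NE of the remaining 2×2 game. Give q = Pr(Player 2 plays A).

Player 2's strategy C is strictly dominated by A: -5 > -8 and 2 > 1. Eliminate C.
For Player 1 to be willing to mix, Player 1 must be indifferent between A and B, which pins down Player 2's mix.
  Player 1's payoff to A: q·5 + (1−q)·0 = 5q
  Player 1's payoff to B: q·1 + (1−q)·4 = -3q + 4
  5q = -3q + 4  ⇒  8q = 4  ⇒  q = 1/2.

q = 1/2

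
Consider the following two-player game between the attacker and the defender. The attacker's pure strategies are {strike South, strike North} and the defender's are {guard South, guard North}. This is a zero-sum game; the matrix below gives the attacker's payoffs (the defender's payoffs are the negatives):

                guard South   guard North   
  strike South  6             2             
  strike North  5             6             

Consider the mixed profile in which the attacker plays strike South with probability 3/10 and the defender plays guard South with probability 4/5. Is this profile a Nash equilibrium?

Given the attacker's mix p = 3/10, the defender's payoff from guard South is -53/10 but from guard North is -24/5. The defender strictly prefers guard North, so the defender would not mix.
So the proposed profile is not a Nash equilibrium.

No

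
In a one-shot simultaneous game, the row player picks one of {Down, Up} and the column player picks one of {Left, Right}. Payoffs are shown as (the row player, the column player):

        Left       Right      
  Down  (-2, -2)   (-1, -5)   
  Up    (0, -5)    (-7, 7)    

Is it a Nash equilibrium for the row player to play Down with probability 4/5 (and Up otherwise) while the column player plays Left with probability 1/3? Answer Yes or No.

Given the column player's mix q = 1/3, the row player's payoff from Down is -4/3 but from Up is -14/3. The row player strictly prefers Down, so the row player would not mix.
So the proposed profile is not a Nash equilibrium.

No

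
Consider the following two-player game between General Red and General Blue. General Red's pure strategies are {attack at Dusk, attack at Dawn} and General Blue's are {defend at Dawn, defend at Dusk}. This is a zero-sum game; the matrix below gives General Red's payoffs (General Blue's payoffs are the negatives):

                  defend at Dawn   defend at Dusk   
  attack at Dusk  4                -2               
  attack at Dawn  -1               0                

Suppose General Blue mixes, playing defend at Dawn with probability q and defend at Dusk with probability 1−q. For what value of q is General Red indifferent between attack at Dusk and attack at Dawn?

In a mixed equilibrium General Red is indifferent between attack at Dusk and attack at Dawn; this condition fixes q.
  General Red's expected payoff from attack at Dusk: q·4 + (1−q)·(-2) = 6q - 2
  General Red's expected payoff from attack at Dawn: q·(-1) + (1−q)·0 = -q
  6q - 2 = -q  ⇒  7q = 2  ⇒  q = 2/7.

q = 2/7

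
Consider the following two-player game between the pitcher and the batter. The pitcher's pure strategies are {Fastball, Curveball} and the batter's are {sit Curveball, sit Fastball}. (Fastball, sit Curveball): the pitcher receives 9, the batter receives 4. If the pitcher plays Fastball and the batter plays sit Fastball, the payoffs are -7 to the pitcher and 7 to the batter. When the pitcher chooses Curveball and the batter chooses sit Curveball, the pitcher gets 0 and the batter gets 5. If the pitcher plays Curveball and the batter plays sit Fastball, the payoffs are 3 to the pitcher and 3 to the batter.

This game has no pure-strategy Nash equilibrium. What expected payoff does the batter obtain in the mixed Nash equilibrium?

23/5

In a mixed equilibrium the batter is indifferent between sit Curveball and sit Fastball; this condition fixes p.
  the batter's payoff to sit Curveball: p·4 + (1−p)·5 = -p + 5
  the batter's payoff to sit Fastball: p·7 + (1−p)·3 = 4p + 3
  -p + 5 = 4p + 3  ⇒  -5p = -2  ⇒  p = 2/5.
At equilibrium the batter is indifferent across columns, so the batter's payoff equals the payoff from sit Curveball: (2/5)·4 + (3/5)·5 = 23/5.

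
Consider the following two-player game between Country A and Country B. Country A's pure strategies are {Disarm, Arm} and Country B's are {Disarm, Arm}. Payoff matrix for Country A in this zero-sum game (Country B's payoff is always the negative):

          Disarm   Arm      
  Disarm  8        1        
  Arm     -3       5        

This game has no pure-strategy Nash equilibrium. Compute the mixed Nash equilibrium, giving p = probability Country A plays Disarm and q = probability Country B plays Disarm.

p = 8/15, q = 4/15

Country A's mix must leave Country B indifferent between Disarm and Arm.
  Country B's payoff to Disarm: p·(-8) + (1−p)·3 = -11p + 3
  Country B's payoff to Arm: p·(-1) + (1−p)·(-5) = 4p - 5
  -11p + 3 = 4p - 5  ⇒  -15p = -8  ⇒  p = 8/15.
For Country A to be willing to mix, Country A must be indifferent between Disarm and Arm, which pins down Country B's mix.
  Country A's payoff from Disarm: q·8 + (1−q)·1 = 7q + 1
  Country A's payoff from Arm: q·(-3) + (1−q)·5 = -8q + 5
  7q + 1 = -8q + 5  ⇒  15q = 4  ⇒  q = 4/15.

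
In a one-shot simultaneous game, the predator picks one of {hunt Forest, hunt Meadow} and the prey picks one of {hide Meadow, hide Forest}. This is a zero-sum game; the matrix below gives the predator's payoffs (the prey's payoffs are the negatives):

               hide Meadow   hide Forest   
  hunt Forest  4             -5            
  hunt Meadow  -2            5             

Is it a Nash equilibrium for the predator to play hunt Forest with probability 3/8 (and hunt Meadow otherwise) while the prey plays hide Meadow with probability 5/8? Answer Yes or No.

No

Given the predator's mix p = 3/8, the prey's payoff from hide Meadow is -1/4 but from hide Forest is -5/4. The prey strictly prefers hide Meadow, so the prey would not mix.
So the proposed profile is not a Nash equilibrium.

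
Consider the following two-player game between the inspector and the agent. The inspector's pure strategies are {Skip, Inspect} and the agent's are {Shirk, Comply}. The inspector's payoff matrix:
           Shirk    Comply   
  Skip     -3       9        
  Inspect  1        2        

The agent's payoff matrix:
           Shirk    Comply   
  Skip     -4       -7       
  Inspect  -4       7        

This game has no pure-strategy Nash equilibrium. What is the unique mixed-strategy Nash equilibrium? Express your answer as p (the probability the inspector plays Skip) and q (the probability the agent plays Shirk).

p = 11/14, q = 7/11

The agent's indifference between Shirk and Comply determines the inspector's mixing probability p:
  the agent's expected payoff from Shirk: p·(-4) + (1−p)·(-4) = -4
  the agent's expected payoff from Comply: p·(-7) + (1−p)·7 = -14p + 7
  -4 = -14p + 7  ⇒  14p = 11  ⇒  p = 11/14.
For the inspector to be willing to mix, the inspector must be indifferent between Skip and Inspect, which pins down the agent's mix.
  the inspector's expected payoff from Skip: q·(-3) + (1−q)·9 = -12q + 9
  the inspector's expected payoff from Inspect: q·1 + (1−q)·2 = -q + 2
  -12q + 9 = -q + 2  ⇒  -11q = -7  ⇒  q = 7/11.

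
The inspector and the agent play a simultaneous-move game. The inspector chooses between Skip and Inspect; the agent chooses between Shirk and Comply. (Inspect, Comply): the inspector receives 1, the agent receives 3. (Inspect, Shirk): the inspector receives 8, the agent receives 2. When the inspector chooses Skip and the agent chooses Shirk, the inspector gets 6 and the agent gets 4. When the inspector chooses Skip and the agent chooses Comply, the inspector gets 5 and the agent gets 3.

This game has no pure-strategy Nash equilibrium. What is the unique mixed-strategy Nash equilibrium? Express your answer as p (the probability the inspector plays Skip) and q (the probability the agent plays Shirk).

p = 1/2, q = 2/3

The inspector's mix must leave the agent indifferent between Shirk and Comply.
  the agent's expected payoff from Shirk: p·4 + (1−p)·2 = 2p + 2
  the agent's expected payoff from Comply: p·3 + (1−p)·3 = 3
  2p + 2 = 3  ⇒  2p = 1  ⇒  p = 1/2.
For the inspector to be willing to mix, the inspector must be indifferent between Skip and Inspect, which pins down the agent's mix.
  the inspector's payoff to Skip: q·6 + (1−q)·5 = q + 5
  the inspector's payoff to Inspect: q·8 + (1−q)·1 = 7q + 1
  q + 5 = 7q + 1  ⇒  -6q = -4  ⇒  q = 2/3.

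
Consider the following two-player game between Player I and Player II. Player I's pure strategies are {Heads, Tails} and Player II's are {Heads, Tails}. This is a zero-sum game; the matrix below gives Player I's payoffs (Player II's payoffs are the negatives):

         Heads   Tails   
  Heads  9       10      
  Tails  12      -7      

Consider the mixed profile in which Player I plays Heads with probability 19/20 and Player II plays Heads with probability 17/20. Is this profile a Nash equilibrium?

Check Player II's indifference given Player I's mix p = 19/20:
  payoff from Heads = -183/20; payoff from Tails = -183/20 — equal.
Check Player I's indifference given Player II's mix q = 17/20:
  payoff from Heads = 183/20; payoff from Tails = 183/20 — equal.
Both players are indifferent, so neither can profitably deviate.

Yes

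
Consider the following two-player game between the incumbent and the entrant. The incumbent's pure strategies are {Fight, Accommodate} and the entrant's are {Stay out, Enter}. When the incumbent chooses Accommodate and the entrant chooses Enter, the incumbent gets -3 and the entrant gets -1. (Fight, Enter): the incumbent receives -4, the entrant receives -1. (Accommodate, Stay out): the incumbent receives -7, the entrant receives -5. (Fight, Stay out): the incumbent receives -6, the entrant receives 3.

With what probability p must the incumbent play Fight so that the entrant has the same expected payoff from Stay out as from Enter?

p = 1/2

The entrant's indifference between Stay out and Enter determines the incumbent's mixing probability p:
  the entrant's payoff to Stay out: p·3 + (1−p)·(-5) = 8p - 5
  the entrant's payoff to Enter: p·(-1) + (1−p)·(-1) = -1
  8p - 5 = -1  ⇒  8p = 4  ⇒  p = 1/2.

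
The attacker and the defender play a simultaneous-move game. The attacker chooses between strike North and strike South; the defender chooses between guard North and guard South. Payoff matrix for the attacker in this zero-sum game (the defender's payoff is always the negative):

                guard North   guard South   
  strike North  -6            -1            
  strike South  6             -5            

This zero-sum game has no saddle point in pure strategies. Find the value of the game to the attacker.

In a mixed equilibrium the attacker is indifferent between strike North and strike South; this condition fixes q.
  the attacker's expected payoff from strike North: q·(-6) + (1−q)·(-1) = -5q - 1
  the attacker's expected payoff from strike South: q·6 + (1−q)·(-5) = 11q - 5
  -5q - 1 = 11q - 5  ⇒  -16q = -4  ⇒  q = 1/4.
The value is the attacker's expected payoff against this mix (using strike North): (1/4)·(-6) + (3/4)·(-1) = -9/4.

v = -9/4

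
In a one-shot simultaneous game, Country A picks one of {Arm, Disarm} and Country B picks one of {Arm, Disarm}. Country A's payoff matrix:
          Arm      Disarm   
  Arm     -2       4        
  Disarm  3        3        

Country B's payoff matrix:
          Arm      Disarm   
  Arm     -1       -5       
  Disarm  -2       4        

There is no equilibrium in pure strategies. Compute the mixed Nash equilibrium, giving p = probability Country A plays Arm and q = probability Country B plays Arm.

p = 3/5, q = 1/6

Set Country B's expected payoff from Arm equal to that from Disarm:
  Country B's payoff to Arm: p·(-1) + (1−p)·(-2) = p - 2
  Country B's payoff to Disarm: p·(-5) + (1−p)·4 = -9p + 4
  p - 2 = -9p + 4  ⇒  10p = 6  ⇒  p = 3/5.
Country A's indifference between Arm and Disarm determines Country B's mixing probability q:
  Country A's payoff from Arm: q·(-2) + (1−q)·4 = -6q + 4
  Country A's payoff from Disarm: q·3 + (1−q)·3 = 3
  -6q + 4 = 3  ⇒  -6q = -1  ⇒  q = 1/6.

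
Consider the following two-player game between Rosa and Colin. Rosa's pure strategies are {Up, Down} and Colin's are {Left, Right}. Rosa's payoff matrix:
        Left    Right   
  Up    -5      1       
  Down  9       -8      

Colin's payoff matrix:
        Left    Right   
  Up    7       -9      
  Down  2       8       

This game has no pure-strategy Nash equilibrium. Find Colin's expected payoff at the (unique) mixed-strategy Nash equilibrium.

In a mixed equilibrium Colin is indifferent between Left and Right; this condition fixes p.
  Colin's expected payoff from Left: p·7 + (1−p)·2 = 5p + 2
  Colin's expected payoff from Right: p·(-9) + (1−p)·8 = -17p + 8
  5p + 2 = -17p + 8  ⇒  22p = 6  ⇒  p = 3/11.
At equilibrium Colin is indifferent across columns, so Colin's payoff equals the payoff from Left: (3/11)·7 + (8/11)·2 = 37/11.

37/11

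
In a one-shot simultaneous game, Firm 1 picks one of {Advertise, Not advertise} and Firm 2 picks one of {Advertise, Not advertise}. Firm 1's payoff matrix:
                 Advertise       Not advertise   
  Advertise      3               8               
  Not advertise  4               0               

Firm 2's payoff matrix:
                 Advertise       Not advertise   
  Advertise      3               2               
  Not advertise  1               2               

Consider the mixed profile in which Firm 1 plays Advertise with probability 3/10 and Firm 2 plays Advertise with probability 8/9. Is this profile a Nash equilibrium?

Given Firm 1's mix p = 3/10, Firm 2's payoff from Advertise is 8/5 but from Not advertise is 2. Firm 2 strictly prefers Not advertise, so Firm 2 would not mix.
So the proposed profile is not a Nash equilibrium.

No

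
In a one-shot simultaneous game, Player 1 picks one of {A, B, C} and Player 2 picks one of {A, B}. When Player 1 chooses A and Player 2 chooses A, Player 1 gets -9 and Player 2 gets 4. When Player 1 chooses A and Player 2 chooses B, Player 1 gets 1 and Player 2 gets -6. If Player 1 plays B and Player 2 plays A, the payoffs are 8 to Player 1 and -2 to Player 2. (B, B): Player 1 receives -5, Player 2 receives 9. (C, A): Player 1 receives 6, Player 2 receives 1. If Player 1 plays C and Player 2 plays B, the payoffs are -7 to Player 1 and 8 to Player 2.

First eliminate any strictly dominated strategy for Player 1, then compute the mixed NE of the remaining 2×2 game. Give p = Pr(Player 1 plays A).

p = 11/21

Player 1's strategy C is strictly dominated by B: 8 > 6 and -5 > -7. Eliminate C.
Player 2's indifference between A and B determines Player 1's mixing probability p:
  Player 2's payoff from A: p·4 + (1−p)·(-2) = 6p - 2
  Player 2's payoff from B: p·(-6) + (1−p)·9 = -15p + 9
  6p - 2 = -15p + 9  ⇒  21p = 11  ⇒  p = 11/21.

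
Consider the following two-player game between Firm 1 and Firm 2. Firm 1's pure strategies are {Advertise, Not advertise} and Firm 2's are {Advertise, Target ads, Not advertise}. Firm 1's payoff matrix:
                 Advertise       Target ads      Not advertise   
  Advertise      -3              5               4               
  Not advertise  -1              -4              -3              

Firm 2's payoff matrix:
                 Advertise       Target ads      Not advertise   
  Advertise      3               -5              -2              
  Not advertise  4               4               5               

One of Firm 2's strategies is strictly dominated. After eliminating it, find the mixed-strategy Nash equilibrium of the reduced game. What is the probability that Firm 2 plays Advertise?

Firm 2's strategy Target ads is strictly dominated by Not advertise: -2 > -5 and 5 > 4. Eliminate Target ads.
In a mixed equilibrium Firm 1 is indifferent between Advertise and Not advertise; this condition fixes q.
  Firm 1's expected payoff from Advertise: q·(-3) + (1−q)·4 = -7q + 4
  Firm 1's expected payoff from Not advertise: q·(-1) + (1−q)·(-3) = 2q - 3
  -7q + 4 = 2q - 3  ⇒  -9q = -7  ⇒  q = 7/9.

q = 7/9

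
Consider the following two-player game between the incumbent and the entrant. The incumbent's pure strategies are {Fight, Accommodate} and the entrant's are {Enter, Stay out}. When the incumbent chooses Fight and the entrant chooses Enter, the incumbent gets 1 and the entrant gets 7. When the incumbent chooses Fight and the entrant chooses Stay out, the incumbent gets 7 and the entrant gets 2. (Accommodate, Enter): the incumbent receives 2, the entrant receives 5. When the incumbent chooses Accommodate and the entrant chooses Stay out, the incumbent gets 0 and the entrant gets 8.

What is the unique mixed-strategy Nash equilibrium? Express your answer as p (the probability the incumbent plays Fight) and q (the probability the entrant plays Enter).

p = 3/8, q = 7/8

The incumbent's mix must leave the entrant indifferent between Enter and Stay out.
  the entrant's payoff from Enter: p·7 + (1−p)·5 = 2p + 5
  the entrant's payoff from Stay out: p·2 + (1−p)·8 = -6p + 8
  2p + 5 = -6p + 8  ⇒  8p = 3  ⇒  p = 3/8.
The incumbent's indifference between Fight and Accommodate determines the entrant's mixing probability q:
  the incumbent's payoff to Fight: q·1 + (1−q)·7 = -6q + 7
  the incumbent's payoff to Accommodate: q·2 + (1−q)·0 = 2q
  -6q + 7 = 2q  ⇒  -8q = -7  ⇒  q = 7/8.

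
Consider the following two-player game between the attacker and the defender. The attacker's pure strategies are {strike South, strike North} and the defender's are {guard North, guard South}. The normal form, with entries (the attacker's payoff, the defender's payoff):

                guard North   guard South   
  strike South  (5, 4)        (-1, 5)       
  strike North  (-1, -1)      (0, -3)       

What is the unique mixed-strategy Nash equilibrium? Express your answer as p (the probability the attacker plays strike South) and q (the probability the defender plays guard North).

The attacker's mix must leave the defender indifferent between guard North and guard South.
  the defender's payoff from guard North: p·4 + (1−p)·(-1) = 5p - 1
  the defender's payoff from guard South: p·5 + (1−p)·(-3) = 8p - 3
  5p - 1 = 8p - 3  ⇒  -3p = -2  ⇒  p = 2/3.
In a mixed equilibrium the attacker is indifferent between strike South and strike North; this condition fixes q.
  the attacker's payoff from strike South: q·5 + (1−q)·(-1) = 6q - 1
  the attacker's payoff from strike North: q·(-1) + (1−q)·0 = -q
  6q - 1 = -q  ⇒  7q = 1  ⇒  q = 1/7.

p = 2/3, q = 1/7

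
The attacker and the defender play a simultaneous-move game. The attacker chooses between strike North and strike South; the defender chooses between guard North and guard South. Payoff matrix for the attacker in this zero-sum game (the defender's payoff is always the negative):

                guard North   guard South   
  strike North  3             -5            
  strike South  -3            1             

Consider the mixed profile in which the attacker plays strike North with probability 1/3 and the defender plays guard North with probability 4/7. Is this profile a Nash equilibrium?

No

Given the defender's mix q = 4/7, the attacker's payoff from strike North is -3/7 but from strike South is -9/7. The attacker strictly prefers strike North, so the attacker would not mix.
So the proposed profile is not a Nash equilibrium.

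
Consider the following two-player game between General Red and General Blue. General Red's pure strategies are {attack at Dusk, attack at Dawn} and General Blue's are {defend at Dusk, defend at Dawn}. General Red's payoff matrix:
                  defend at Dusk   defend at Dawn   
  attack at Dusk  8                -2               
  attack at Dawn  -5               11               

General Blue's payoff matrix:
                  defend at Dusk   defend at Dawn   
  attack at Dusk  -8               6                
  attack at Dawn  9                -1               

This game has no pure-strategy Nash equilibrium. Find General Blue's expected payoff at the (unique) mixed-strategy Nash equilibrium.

23/12

General Red's mix must leave General Blue indifferent between defend at Dusk and defend at Dawn.
  General Blue's payoff to defend at Dusk: p·(-8) + (1−p)·9 = -17p + 9
  General Blue's payoff to defend at Dawn: p·6 + (1−p)·(-1) = 7p - 1
  -17p + 9 = 7p - 1  ⇒  -24p = -10  ⇒  p = 5/12.
At equilibrium General Blue is indifferent across columns, so General Blue's payoff equals the payoff from defend at Dusk: (5/12)·(-8) + (7/12)·9 = 23/12.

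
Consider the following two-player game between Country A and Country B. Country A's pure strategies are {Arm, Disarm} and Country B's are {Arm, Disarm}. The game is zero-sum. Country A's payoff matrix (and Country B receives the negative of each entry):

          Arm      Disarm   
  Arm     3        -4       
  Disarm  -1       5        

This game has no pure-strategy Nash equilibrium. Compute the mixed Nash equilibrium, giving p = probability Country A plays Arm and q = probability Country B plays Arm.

p = 6/13, q = 9/13

Country A's mix must leave Country B indifferent between Arm and Disarm.
  Country B's payoff from Arm: p·(-3) + (1−p)·1 = -4p + 1
  Country B's payoff from Disarm: p·4 + (1−p)·(-5) = 9p - 5
  -4p + 1 = 9p - 5  ⇒  -13p = -6  ⇒  p = 6/13.
Country A's indifference between Arm and Disarm determines Country B's mixing probability q:
  Country A's payoff to Arm: q·3 + (1−q)·(-4) = 7q - 4
  Country A's payoff to Disarm: q·(-1) + (1−q)·5 = -6q + 5
  7q - 4 = -6q + 5  ⇒  13q = 9  ⇒  q = 9/13.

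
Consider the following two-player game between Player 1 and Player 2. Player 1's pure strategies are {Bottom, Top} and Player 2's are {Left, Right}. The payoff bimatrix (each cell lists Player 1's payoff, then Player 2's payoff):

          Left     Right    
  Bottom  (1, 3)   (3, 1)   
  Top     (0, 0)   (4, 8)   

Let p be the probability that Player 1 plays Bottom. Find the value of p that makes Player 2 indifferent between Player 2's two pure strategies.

Set Player 2's expected payoff from Left equal to that from Right:
  Player 2's payoff from Left: p·3 + (1−p)·0 = 3p
  Player 2's payoff from Right: p·1 + (1−p)·8 = -7p + 8
  3p = -7p + 8  ⇒  10p = 8  ⇒  p = 4/5.

p = 4/5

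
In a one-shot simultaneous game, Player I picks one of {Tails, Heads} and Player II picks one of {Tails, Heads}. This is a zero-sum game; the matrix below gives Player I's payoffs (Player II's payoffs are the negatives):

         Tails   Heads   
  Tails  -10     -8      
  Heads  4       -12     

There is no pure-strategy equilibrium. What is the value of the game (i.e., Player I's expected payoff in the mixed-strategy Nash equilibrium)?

v = -76/9

In a mixed equilibrium Player I is indifferent between Tails and Heads; this condition fixes q.
  Player I's expected payoff from Tails: q·(-10) + (1−q)·(-8) = -2q - 8
  Player I's expected payoff from Heads: q·4 + (1−q)·(-12) = 16q - 12
  -2q - 8 = 16q - 12  ⇒  -18q = -4  ⇒  q = 2/9.
The value is Player I's expected payoff against this mix (using Tails): (2/9)·(-10) + (7/9)·(-8) = -76/9.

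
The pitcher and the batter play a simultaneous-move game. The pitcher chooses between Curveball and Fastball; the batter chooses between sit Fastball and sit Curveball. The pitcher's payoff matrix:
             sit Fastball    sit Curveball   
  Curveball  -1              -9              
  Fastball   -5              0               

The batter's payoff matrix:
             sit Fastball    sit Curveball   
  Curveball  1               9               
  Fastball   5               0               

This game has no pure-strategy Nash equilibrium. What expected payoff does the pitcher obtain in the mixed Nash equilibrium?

-45/13

Set the pitcher's expected payoff from Curveball equal to that from Fastball:
  the pitcher's expected payoff from Curveball: q·(-1) + (1−q)·(-9) = 8q - 9
  the pitcher's expected payoff from Fastball: q·(-5) + (1−q)·0 = -5q
  8q - 9 = -5q  ⇒  13q = 9  ⇒  q = 9/13.
At equilibrium the pitcher is indifferent across rows, so the pitcher's payoff equals the payoff from Curveball: (9/13)·(-1) + (4/13)·(-9) = -45/13.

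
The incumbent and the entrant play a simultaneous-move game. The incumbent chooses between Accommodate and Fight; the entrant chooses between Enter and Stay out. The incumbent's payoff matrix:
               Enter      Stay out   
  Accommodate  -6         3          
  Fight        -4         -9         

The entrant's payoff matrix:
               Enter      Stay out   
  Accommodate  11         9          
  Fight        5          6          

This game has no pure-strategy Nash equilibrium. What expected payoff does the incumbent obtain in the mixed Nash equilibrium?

The incumbent's indifference between Accommodate and Fight determines the entrant's mixing probability q:
  the incumbent's payoff from Accommodate: q·(-6) + (1−q)·3 = -9q + 3
  the incumbent's payoff from Fight: q·(-4) + (1−q)·(-9) = 5q - 9
  -9q + 3 = 5q - 9  ⇒  -14q = -12  ⇒  q = 6/7.
At equilibrium the incumbent is indifferent across rows, so the incumbent's payoff equals the payoff from Accommodate: (6/7)·(-6) + (1/7)·3 = -33/7.

-33/7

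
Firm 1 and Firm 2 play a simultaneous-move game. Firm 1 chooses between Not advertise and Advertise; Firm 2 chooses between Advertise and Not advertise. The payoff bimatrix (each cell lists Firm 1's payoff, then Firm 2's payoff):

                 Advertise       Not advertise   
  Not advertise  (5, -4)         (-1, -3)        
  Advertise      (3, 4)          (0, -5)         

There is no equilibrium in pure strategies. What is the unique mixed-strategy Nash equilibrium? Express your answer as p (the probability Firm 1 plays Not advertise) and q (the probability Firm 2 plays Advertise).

For Firm 2 to be willing to mix, Firm 2 must be indifferent between Advertise and Not advertise, which pins down Firm 1's mix.
  Firm 2's expected payoff from Advertise: p·(-4) + (1−p)·4 = -8p + 4
  Firm 2's expected payoff from Not advertise: p·(-3) + (1−p)·(-5) = 2p - 5
  -8p + 4 = 2p - 5  ⇒  -10p = -9  ⇒  p = 9/10.
Firm 2's mix must leave Firm 1 indifferent between Not advertise and Advertise.
  Firm 1's payoff from Not advertise: q·5 + (1−q)·(-1) = 6q - 1
  Firm 1's payoff from Advertise: q·3 + (1−q)·0 = 3q
  6q - 1 = 3q  ⇒  3q = 1  ⇒  q = 1/3.

p = 9/10, q = 1/3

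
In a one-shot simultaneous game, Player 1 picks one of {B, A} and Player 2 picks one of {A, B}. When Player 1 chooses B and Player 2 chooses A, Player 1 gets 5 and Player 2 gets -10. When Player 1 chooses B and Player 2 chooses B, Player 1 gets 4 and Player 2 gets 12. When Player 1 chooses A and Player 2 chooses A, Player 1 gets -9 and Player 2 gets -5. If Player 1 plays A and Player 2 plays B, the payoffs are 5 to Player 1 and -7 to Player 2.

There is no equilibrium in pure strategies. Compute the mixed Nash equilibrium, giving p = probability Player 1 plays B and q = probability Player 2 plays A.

Set Player 2's expected payoff from A equal to that from B:
  Player 2's payoff to A: p·(-10) + (1−p)·(-5) = -5p - 5
  Player 2's payoff to B: p·12 + (1−p)·(-7) = 19p - 7
  -5p - 5 = 19p - 7  ⇒  -24p = -2  ⇒  p = 1/12.
Set Player 1's expected payoff from B equal to that from A:
  Player 1's expected payoff from B: q·5 + (1−q)·4 = q + 4
  Player 1's expected payoff from A: q·(-9) + (1−q)·5 = -14q + 5
  q + 4 = -14q + 5  ⇒  15q = 1  ⇒  q = 1/15.

p = 1/12, q = 1/15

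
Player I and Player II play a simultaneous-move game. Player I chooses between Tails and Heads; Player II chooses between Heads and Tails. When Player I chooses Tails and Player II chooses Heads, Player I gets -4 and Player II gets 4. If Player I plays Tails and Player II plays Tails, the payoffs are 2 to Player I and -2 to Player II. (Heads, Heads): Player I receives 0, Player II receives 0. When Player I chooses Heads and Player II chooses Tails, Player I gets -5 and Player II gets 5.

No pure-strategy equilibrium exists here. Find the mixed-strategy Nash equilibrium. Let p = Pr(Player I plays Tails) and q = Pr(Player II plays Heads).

p = 5/11, q = 7/11

In a mixed equilibrium Player II is indifferent between Heads and Tails; this condition fixes p.
  Player II's payoff from Heads: p·4 + (1−p)·0 = 4p
  Player II's payoff from Tails: p·(-2) + (1−p)·5 = -7p + 5
  4p = -7p + 5  ⇒  11p = 5  ⇒  p = 5/11.
Set Player I's expected payoff from Tails equal to that from Heads:
  Player I's payoff to Tails: q·(-4) + (1−q)·2 = -6q + 2
  Player I's payoff to Heads: q·0 + (1−q)·(-5) = 5q - 5
  -6q + 2 = 5q - 5  ⇒  -11q = -7  ⇒  q = 7/11.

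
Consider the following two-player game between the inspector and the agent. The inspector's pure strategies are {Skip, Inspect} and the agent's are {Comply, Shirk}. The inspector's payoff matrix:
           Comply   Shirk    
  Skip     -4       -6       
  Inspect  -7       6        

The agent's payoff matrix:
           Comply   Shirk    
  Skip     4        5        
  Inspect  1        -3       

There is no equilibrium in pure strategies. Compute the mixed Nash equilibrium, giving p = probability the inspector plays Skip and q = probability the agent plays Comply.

Set the agent's expected payoff from Comply equal to that from Shirk:
  the agent's payoff from Comply: p·4 + (1−p)·1 = 3p + 1
  the agent's payoff from Shirk: p·5 + (1−p)·(-3) = 8p - 3
  3p + 1 = 8p - 3  ⇒  -5p = -4  ⇒  p = 4/5.
Set the inspector's expected payoff from Skip equal to that from Inspect:
  the inspector's payoff to Skip: q·(-4) + (1−q)·(-6) = 2q - 6
  the inspector's payoff to Inspect: q·(-7) + (1−q)·6 = -13q + 6
  2q - 6 = -13q + 6  ⇒  15q = 12  ⇒  q = 4/5.

p = 4/5, q = 4/5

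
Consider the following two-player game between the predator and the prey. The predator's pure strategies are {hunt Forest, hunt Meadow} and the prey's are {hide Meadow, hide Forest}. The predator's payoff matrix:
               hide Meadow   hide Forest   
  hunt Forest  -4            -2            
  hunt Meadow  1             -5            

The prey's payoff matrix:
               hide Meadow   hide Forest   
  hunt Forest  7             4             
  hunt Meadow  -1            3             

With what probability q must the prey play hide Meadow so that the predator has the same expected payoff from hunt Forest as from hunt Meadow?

q = 3/8

The predator's indifference between hunt Forest and hunt Meadow determines the prey's mixing probability q:
  the predator's payoff from hunt Forest: q·(-4) + (1−q)·(-2) = -2q - 2
  the predator's payoff from hunt Meadow: q·1 + (1−q)·(-5) = 6q - 5
  -2q - 2 = 6q - 5  ⇒  -8q = -3  ⇒  q = 3/8.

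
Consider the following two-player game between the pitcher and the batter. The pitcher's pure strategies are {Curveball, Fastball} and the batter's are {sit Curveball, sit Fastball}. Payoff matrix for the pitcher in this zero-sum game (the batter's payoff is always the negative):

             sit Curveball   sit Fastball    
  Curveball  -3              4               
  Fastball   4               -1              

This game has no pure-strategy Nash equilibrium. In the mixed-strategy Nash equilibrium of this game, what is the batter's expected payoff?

For the batter to be willing to mix, the batter must be indifferent between sit Curveball and sit Fastball, which pins down the pitcher's mix.
  the batter's payoff from sit Curveball: p·3 + (1−p)·(-4) = 7p - 4
  the batter's payoff from sit Fastball: p·(-4) + (1−p)·1 = -5p + 1
  7p - 4 = -5p + 1  ⇒  12p = 5  ⇒  p = 5/12.
At equilibrium the batter is indifferent across columns, so the batter's payoff equals the payoff from sit Curveball: (5/12)·3 + (7/12)·(-4) = -13/12.

-13/12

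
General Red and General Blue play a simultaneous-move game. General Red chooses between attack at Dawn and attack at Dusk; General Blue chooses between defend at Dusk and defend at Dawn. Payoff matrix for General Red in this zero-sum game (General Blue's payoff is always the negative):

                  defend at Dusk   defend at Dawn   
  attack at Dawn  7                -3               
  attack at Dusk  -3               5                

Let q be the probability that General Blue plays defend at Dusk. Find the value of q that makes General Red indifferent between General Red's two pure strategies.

General Red's indifference between attack at Dawn and attack at Dusk determines General Blue's mixing probability q:
  General Red's expected payoff from attack at Dawn: q·7 + (1−q)·(-3) = 10q - 3
  General Red's expected payoff from attack at Dusk: q·(-3) + (1−q)·5 = -8q + 5
  10q - 3 = -8q + 5  ⇒  18q = 8  ⇒  q = 4/9.

q = 4/9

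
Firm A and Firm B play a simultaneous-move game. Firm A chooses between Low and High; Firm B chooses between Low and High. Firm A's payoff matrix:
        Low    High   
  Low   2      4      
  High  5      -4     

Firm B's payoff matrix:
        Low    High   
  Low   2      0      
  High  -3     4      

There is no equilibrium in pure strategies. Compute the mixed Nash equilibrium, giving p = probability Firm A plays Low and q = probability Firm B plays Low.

Firm A's mix must leave Firm B indifferent between Low and High.
  Firm B's payoff to Low: p·2 + (1−p)·(-3) = 5p - 3
  Firm B's payoff to High: p·0 + (1−p)·4 = -4p + 4
  5p - 3 = -4p + 4  ⇒  9p = 7  ⇒  p = 7/9.
Firm B's mix must leave Firm A indifferent between Low and High.
  Firm A's expected payoff from Low: q·2 + (1−q)·4 = -2q + 4
  Firm A's expected payoff from High: q·5 + (1−q)·(-4) = 9q - 4
  -2q + 4 = 9q - 4  ⇒  -11q = -8  ⇒  q = 8/11.

p = 7/9, q = 8/11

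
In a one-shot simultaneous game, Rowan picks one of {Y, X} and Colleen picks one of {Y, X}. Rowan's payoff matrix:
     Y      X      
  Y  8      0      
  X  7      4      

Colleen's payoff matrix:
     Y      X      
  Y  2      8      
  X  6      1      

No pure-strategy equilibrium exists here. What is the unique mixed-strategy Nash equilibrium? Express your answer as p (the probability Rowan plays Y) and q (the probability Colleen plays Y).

In a mixed equilibrium Colleen is indifferent between Y and X; this condition fixes p.
  Colleen's payoff from Y: p·2 + (1−p)·6 = -4p + 6
  Colleen's payoff from X: p·8 + (1−p)·1 = 7p + 1
  -4p + 6 = 7p + 1  ⇒  -11p = -5  ⇒  p = 5/11.
Rowan's indifference between Y and X determines Colleen's mixing probability q:
  Rowan's payoff from Y: q·8 + (1−q)·0 = 8q
  Rowan's payoff from X: q·7 + (1−q)·4 = 3q + 4
  8q = 3q + 4  ⇒  5q = 4  ⇒  q = 4/5.

p = 5/11, q = 4/5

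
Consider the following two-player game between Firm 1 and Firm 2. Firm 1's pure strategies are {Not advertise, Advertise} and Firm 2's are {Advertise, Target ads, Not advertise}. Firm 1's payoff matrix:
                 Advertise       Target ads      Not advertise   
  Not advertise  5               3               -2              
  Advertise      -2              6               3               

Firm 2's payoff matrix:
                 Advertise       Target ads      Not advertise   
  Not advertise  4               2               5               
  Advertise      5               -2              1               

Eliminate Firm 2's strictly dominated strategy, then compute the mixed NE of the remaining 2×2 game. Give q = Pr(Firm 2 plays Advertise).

Firm 2's strategy Target ads is strictly dominated by Not advertise: 5 > 2 and 1 > -2. Eliminate Target ads.
Firm 1's indifference between Not advertise and Advertise determines Firm 2's mixing probability q:
  Firm 1's payoff to Not advertise: q·5 + (1−q)·(-2) = 7q - 2
  Firm 1's payoff to Advertise: q·(-2) + (1−q)·3 = -5q + 3
  7q - 2 = -5q + 3  ⇒  12q = 5  ⇒  q = 5/12.

q = 5/12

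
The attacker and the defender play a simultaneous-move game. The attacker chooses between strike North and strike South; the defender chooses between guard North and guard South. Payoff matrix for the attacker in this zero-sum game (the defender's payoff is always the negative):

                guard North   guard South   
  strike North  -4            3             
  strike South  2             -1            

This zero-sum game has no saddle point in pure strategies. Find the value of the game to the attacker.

v = 1/5

For the attacker to be willing to mix, the attacker must be indifferent between strike North and strike South, which pins down the defender's mix.
  the attacker's payoff to strike North: q·(-4) + (1−q)·3 = -7q + 3
  the attacker's payoff to strike South: q·2 + (1−q)·(-1) = 3q - 1
  -7q + 3 = 3q - 1  ⇒  -10q = -4  ⇒  q = 2/5.
The value is the attacker's expected payoff against this mix (using strike North): (2/5)·(-4) + (3/5)·3 = 1/5.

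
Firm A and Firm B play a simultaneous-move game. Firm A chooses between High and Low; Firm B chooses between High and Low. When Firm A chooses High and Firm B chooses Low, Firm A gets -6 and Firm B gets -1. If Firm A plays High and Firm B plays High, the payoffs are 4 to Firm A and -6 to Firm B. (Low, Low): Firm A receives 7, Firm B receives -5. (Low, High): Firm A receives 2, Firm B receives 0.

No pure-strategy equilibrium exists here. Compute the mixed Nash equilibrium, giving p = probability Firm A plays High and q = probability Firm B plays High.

p = 1/2, q = 13/15

Firm B's indifference between High and Low determines Firm A's mixing probability p:
  Firm B's payoff to High: p·(-6) + (1−p)·0 = -6p
  Firm B's payoff to Low: p·(-1) + (1−p)·(-5) = 4p - 5
  -6p = 4p - 5  ⇒  -10p = -5  ⇒  p = 1/2.
Firm B's mix must leave Firm A indifferent between High and Low.
  Firm A's payoff to High: q·4 + (1−q)·(-6) = 10q - 6
  Firm A's payoff to Low: q·2 + (1−q)·7 = -5q + 7
  10q - 6 = -5q + 7  ⇒  15q = 13  ⇒  q = 13/15.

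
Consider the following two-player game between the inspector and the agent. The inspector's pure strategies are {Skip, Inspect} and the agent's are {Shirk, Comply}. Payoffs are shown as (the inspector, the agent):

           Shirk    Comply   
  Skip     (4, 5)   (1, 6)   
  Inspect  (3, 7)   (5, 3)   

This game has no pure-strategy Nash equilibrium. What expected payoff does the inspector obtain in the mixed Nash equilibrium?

Set the inspector's expected payoff from Skip equal to that from Inspect:
  the inspector's payoff to Skip: q·4 + (1−q)·1 = 3q + 1
  the inspector's payoff to Inspect: q·3 + (1−q)·5 = -2q + 5
  3q + 1 = -2q + 5  ⇒  5q = 4  ⇒  q = 4/5.
At equilibrium the inspector is indifferent across rows, so the inspector's payoff equals the payoff from Skip: (4/5)·4 + (1/5)·1 = 17/5.

17/5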